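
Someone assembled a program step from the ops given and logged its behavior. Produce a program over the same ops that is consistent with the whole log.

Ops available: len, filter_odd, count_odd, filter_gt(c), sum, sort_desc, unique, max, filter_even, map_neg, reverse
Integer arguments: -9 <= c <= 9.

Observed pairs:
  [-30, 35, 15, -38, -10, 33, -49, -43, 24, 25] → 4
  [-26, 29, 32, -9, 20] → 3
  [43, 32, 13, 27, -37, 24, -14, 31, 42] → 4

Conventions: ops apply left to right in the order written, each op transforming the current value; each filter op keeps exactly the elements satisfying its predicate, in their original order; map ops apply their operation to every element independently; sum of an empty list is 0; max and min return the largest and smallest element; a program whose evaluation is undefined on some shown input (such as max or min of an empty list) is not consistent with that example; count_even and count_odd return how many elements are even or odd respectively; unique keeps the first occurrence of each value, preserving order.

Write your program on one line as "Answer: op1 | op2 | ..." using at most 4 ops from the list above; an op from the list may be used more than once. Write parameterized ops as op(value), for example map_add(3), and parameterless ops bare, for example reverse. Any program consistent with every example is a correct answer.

filter_even | reverse | len

Check, running the answer program on each example:
  [-30, 35, 15, -38, -10, 33, -49, -43, 24, 25] -> [-30, -38, -10, 24] -> [24, -10, -38, -30] -> 4
  [-26, 29, 32, -9, 20] -> [-26, 32, 20] -> [20, 32, -26] -> 3
  [43, 32, 13, 27, -37, 24, -14, 31, 42] -> [32, 24, -14, 42] -> [42, -14, 24, 32] -> 4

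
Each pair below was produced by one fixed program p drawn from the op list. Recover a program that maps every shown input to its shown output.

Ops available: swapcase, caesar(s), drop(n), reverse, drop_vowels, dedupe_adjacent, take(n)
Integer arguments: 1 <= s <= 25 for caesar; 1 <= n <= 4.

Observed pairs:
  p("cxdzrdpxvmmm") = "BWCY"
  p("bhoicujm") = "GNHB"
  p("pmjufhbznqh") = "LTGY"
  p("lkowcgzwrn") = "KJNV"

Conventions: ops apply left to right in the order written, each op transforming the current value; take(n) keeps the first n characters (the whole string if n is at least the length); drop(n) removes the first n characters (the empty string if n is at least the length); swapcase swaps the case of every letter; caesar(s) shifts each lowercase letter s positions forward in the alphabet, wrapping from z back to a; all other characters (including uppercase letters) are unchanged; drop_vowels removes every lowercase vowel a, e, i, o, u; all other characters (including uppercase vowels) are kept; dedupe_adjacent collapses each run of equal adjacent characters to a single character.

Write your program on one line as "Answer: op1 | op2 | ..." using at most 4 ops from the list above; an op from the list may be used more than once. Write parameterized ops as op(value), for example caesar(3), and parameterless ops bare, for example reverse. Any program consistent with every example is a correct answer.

caesar(25) | drop_vowels | take(4) | swapcase

Check, running the answer program on each example:
  "cxdzrdpxvmmm" -> "bwcyqcowulll" -> "bwcyqcwlll" -> "bwcy" -> "BWCY"
  "bhoicujm" -> "agnhbtil" -> "gnhbtl" -> "gnhb" -> "GNHB"
  "pmjufhbznqh" -> "olitegaympg" -> "ltgympg" -> "ltgy" -> "LTGY"
  "lkowcgzwrn" -> "kjnvbfyvqm" -> "kjnvbfyvqm" -> "kjnv" -> "KJNV"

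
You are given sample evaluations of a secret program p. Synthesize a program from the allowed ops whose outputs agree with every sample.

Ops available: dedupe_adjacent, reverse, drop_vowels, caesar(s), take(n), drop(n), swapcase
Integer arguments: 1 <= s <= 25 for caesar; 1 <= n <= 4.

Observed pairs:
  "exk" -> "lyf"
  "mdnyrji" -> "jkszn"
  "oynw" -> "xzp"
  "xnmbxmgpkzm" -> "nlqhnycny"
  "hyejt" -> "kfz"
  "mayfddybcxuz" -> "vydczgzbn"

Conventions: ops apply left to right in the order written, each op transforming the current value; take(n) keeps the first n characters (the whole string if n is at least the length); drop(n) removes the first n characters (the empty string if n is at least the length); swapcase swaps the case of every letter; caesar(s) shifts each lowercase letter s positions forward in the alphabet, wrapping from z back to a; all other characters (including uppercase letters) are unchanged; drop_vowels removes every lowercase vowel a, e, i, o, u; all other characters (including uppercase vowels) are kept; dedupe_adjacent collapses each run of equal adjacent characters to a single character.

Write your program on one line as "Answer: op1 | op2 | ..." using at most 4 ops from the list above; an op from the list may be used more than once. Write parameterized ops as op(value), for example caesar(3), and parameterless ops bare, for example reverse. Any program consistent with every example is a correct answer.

dedupe_adjacent | reverse | caesar(1) | drop_vowels

Check, running the answer program on each example:
  "exk" -> "exk" -> "kxe" -> "lyf" -> "lyf"
  "mdnyrji" -> "mdnyrji" -> "ijryndm" -> "jkszoen" -> "jkszn"
  "oynw" -> "oynw" -> "wnyo" -> "xozp" -> "xzp"
  "xnmbxmgpkzm" -> "xnmbxmgpkzm" -> "mzkpgmxbmnx" -> "nalqhnycnoy" -> "nlqhnycny"
  "hyejt" -> "hyejt" -> "tjeyh" -> "ukfzi" -> "kfz"
  "mayfddybcxuz" -> "mayfdybcxuz" -> "zuxcbydfyam" -> "avydczegzbn" -> "vydczgzbn"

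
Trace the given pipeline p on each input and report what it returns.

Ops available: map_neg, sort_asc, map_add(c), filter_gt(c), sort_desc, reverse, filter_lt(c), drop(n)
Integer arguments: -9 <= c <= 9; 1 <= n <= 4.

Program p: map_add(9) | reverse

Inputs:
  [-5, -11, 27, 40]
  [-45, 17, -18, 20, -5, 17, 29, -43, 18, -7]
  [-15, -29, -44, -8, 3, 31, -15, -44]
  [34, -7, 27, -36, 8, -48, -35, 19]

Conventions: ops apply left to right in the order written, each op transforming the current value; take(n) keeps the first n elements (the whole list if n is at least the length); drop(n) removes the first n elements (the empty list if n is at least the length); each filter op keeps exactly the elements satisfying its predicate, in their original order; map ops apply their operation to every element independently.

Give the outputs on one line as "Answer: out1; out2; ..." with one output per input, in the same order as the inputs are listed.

Execution, op by op:
  [-5, -11, 27, 40] -> [4, -2, 36, 49] -> [49, 36, -2, 4]
  [-45, 17, -18, 20, -5, 17, 29, -43, 18, -7] -> [-36, 26, -9, 29, 4, 26, 38, -34, 27, 2] -> [2, 27, -34, 38, 26, 4, 29, -9, 26, -36]
  [-15, -29, -44, -8, 3, 31, -15, -44] -> [-6, -20, -35, 1, 12, 40, -6, -35] -> [-35, -6, 40, 12, 1, -35, -20, -6]
  [34, -7, 27, -36, 8, -48, -35, 19] -> [43, 2, 36, -27, 17, -39, -26, 28] -> [28, -26, -39, 17, -27, 36, 2, 43]

[49, 36, -2, 4]; [2, 27, -34, 38, 26, 4, 29, -9, 26, -36]; [-35, -6, 40, 12, 1, -35, -20, -6]; [28, -26, -39, 17, -27, 36, 2, 43]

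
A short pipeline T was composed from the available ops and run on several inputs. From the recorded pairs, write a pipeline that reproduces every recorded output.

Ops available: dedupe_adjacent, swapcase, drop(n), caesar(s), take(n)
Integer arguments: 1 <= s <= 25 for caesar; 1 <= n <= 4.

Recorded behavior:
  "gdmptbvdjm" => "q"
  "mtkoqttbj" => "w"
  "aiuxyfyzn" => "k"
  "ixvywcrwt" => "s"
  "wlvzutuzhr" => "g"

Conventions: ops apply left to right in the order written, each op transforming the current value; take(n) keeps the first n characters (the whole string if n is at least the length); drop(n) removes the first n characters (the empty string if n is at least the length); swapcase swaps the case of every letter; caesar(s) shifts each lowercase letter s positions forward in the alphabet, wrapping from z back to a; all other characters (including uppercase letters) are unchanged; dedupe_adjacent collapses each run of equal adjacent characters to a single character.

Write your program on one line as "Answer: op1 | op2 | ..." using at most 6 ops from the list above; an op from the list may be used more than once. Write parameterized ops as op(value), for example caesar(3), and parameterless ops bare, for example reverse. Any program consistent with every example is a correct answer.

caesar(12) | swapcase | dedupe_adjacent | swapcase | caesar(24) | take(1)

Check, running the answer program on each example:
  "gdmptbvdjm" -> "spybfnhpvy" -> "SPYBFNHPVY" -> "SPYBFNHPVY" -> "spybfnhpvy" -> "qnwzdlfntw" -> "q"
  "mtkoqttbj" -> "yfwacffnv" -> "YFWACFFNV" -> "YFWACFNV" -> "yfwacfnv" -> "wduyadlt" -> "w"
  "aiuxyfyzn" -> "mugjkrklz" -> "MUGJKRKLZ" -> "MUGJKRKLZ" -> "mugjkrklz" -> "ksehipijx" -> "k"
  "ixvywcrwt" -> "ujhkiodif" -> "UJHKIODIF" -> "UJHKIODIF" -> "ujhkiodif" -> "shfigmbgd" -> "s"
  "wlvzutuzhr" -> "ixhlgfgltd" -> "IXHLGFGLTD" -> "IXHLGFGLTD" -> "ixhlgfgltd" -> "gvfjedejrb" -> "g"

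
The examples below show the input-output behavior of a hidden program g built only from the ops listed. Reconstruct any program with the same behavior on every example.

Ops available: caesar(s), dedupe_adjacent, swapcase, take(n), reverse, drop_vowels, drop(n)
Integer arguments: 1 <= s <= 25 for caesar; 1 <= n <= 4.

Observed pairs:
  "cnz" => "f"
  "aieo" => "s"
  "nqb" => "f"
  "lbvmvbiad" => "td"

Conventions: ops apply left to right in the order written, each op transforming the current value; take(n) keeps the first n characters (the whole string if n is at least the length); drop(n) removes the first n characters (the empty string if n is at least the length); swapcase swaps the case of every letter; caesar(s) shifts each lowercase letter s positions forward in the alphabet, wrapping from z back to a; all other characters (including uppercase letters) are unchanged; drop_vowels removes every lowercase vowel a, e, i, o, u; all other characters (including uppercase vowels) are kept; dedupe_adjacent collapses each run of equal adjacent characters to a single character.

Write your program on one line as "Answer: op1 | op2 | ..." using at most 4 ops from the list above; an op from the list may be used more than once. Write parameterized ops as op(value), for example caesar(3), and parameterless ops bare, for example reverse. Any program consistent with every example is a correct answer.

take(2) | reverse | caesar(18) | drop_vowels

Check, running the answer program on each example:
  "cnz" -> "cn" -> "nc" -> "fu" -> "f"
  "aieo" -> "ai" -> "ia" -> "as" -> "s"
  "nqb" -> "nq" -> "qn" -> "if" -> "f"
  "lbvmvbiad" -> "lb" -> "bl" -> "td" -> "td"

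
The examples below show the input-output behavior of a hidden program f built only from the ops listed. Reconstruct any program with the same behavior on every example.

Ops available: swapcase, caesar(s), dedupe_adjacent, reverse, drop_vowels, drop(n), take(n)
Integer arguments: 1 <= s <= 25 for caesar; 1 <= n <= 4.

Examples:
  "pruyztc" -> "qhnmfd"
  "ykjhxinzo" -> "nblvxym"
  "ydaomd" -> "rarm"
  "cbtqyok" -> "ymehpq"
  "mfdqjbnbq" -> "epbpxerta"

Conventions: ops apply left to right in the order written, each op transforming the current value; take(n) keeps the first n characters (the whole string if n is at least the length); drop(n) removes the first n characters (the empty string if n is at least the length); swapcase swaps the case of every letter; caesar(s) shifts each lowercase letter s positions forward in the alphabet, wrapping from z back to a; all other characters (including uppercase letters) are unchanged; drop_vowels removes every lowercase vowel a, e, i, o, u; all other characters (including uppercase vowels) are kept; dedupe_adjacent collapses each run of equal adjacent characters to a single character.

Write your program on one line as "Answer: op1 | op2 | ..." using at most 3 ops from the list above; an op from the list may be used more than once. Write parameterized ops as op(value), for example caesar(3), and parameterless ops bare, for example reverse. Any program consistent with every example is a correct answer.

drop_vowels | reverse | caesar(14)

Check, running the answer program on each example:
  "pruyztc" -> "pryztc" -> "ctzyrp" -> "qhnmfd"
  "ykjhxinzo" -> "ykjhxnz" -> "znxhjky" -> "nblvxym"
  "ydaomd" -> "ydmd" -> "dmdy" -> "rarm"
  "cbtqyok" -> "cbtqyk" -> "kyqtbc" -> "ymehpq"
  "mfdqjbnbq" -> "mfdqjbnbq" -> "qbnbjqdfm" -> "epbpxerta"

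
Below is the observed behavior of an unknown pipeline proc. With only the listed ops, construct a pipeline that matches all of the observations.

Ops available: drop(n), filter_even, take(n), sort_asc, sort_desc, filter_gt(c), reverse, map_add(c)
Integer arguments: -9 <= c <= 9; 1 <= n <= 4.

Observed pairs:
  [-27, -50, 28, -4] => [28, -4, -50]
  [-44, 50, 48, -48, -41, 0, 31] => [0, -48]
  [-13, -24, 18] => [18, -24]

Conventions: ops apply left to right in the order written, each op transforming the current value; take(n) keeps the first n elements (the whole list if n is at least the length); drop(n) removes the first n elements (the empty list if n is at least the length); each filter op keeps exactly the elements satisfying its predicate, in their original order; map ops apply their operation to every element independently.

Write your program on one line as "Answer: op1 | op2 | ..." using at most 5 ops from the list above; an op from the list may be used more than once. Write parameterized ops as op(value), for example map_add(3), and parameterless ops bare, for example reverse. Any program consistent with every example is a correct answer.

reverse | take(4) | sort_desc | filter_even

Check, running the answer program on each example:
  [-27, -50, 28, -4] -> [-4, 28, -50, -27] -> [-4, 28, -50, -27] -> [28, -4, -27, -50] -> [28, -4, -50]
  [-44, 50, 48, -48, -41, 0, 31] -> [31, 0, -41, -48, 48, 50, -44] -> [31, 0, -41, -48] -> [31, 0, -41, -48] -> [0, -48]
  [-13, -24, 18] -> [18, -24, -13] -> [18, -24, -13] -> [18, -13, -24] -> [18, -24]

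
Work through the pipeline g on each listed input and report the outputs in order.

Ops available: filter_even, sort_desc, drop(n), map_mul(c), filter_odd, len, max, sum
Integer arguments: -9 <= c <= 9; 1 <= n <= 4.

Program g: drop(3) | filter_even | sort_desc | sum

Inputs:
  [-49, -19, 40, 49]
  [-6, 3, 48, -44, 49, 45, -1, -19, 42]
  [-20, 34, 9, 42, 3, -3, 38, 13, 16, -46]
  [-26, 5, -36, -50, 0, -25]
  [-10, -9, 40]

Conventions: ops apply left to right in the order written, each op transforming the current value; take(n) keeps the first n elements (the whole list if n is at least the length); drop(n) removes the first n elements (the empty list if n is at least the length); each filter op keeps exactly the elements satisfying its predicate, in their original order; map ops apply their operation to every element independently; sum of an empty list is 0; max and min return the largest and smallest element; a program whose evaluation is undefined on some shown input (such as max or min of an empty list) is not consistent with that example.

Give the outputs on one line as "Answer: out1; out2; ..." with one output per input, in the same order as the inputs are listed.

Execution, op by op:
  [-49, -19, 40, 49] -> [49] -> [] -> [] -> 0
  [-6, 3, 48, -44, 49, 45, -1, -19, 42] -> [-44, 49, 45, -1, -19, 42] -> [-44, 42] -> [42, -44] -> -2
  [-20, 34, 9, 42, 3, -3, 38, 13, 16, -46] -> [42, 3, -3, 38, 13, 16, -46] -> [42, 38, 16, -46] -> [42, 38, 16, -46] -> 50
  [-26, 5, -36, -50, 0, -25] -> [-50, 0, -25] -> [-50, 0] -> [0, -50] -> -50
  [-10, -9, 40] -> [] -> [] -> [] -> 0

0; -2; 50; -50; 0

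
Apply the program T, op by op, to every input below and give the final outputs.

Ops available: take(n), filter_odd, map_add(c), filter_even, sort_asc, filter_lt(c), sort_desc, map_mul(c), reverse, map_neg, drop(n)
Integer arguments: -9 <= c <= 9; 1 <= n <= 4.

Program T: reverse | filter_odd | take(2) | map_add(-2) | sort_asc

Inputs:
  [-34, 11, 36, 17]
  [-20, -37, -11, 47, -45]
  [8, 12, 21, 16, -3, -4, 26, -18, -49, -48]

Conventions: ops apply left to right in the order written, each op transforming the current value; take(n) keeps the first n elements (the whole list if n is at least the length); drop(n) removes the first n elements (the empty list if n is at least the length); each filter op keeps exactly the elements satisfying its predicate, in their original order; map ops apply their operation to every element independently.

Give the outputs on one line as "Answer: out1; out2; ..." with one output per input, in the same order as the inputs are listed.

[9, 15]; [-47, 45]; [-51, -5]

Execution, op by op:
  [-34, 11, 36, 17] -> [17, 36, 11, -34] -> [17, 11] -> [17, 11] -> [15, 9] -> [9, 15]
  [-20, -37, -11, 47, -45] -> [-45, 47, -11, -37, -20] -> [-45, 47, -11, -37] -> [-45, 47] -> [-47, 45] -> [-47, 45]
  [8, 12, 21, 16, -3, -4, 26, -18, -49, -48] -> [-48, -49, -18, 26, -4, -3, 16, 21, 12, 8] -> [-49, -3, 21] -> [-49, -3] -> [-51, -5] -> [-51, -5]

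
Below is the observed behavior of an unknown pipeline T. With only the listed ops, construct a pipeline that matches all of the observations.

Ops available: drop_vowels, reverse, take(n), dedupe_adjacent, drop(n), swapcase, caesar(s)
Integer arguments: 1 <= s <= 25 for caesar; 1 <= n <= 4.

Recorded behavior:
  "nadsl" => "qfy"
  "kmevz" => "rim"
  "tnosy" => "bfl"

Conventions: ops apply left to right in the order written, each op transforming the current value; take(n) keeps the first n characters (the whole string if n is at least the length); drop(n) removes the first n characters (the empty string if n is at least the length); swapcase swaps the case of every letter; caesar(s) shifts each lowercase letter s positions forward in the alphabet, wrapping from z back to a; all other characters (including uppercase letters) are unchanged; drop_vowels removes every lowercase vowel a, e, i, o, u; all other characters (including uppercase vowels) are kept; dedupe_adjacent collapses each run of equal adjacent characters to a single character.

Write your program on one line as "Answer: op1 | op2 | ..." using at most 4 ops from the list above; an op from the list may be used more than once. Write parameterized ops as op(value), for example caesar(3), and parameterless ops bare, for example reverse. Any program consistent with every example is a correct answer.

caesar(14) | caesar(18) | drop(2) | caesar(7)

Check, running the answer program on each example:
  "nadsl" -> "borgz" -> "tgjyr" -> "jyr" -> "qfy"
  "kmevz" -> "yasjn" -> "qskbf" -> "kbf" -> "rim"
  "tnosy" -> "hbcgm" -> "ztuye" -> "uye" -> "bfl"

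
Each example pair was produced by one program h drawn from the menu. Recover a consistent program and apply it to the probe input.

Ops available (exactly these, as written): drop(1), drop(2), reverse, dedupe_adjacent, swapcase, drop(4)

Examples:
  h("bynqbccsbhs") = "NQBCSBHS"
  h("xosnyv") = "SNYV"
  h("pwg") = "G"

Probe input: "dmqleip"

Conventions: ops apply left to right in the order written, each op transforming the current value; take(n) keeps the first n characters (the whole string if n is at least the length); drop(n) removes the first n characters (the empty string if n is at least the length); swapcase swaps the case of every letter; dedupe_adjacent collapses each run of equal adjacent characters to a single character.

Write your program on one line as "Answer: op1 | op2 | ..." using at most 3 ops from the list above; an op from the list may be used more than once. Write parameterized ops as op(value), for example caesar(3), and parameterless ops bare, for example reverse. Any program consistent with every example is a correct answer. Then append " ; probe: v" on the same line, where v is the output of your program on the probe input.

dedupe_adjacent | swapcase | drop(2) ; probe: "QLEIP"

Check, running the answer program on each example:
  "bynqbccsbhs" -> "bynqbcsbhs" -> "BYNQBCSBHS" -> "NQBCSBHS"
  "xosnyv" -> "xosnyv" -> "XOSNYV" -> "SNYV"
  "pwg" -> "pwg" -> "PWG" -> "G"
  probe: "dmqleip" -> "dmqleip" -> "DMQLEIP" -> "QLEIP"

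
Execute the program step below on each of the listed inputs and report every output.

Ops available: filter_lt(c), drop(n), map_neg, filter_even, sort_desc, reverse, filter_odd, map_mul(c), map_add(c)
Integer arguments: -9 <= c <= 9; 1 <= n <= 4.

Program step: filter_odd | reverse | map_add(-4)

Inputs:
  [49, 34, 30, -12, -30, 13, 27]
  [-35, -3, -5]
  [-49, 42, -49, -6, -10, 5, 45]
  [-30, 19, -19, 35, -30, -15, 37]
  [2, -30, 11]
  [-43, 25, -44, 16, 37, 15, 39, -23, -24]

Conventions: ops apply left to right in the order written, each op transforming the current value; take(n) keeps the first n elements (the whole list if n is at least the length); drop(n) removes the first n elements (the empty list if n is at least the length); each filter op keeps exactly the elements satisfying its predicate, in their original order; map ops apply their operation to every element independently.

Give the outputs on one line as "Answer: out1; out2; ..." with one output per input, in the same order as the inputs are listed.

Execution, op by op:
  [49, 34, 30, -12, -30, 13, 27] -> [49, 13, 27] -> [27, 13, 49] -> [23, 9, 45]
  [-35, -3, -5] -> [-35, -3, -5] -> [-5, -3, -35] -> [-9, -7, -39]
  [-49, 42, -49, -6, -10, 5, 45] -> [-49, -49, 5, 45] -> [45, 5, -49, -49] -> [41, 1, -53, -53]
  [-30, 19, -19, 35, -30, -15, 37] -> [19, -19, 35, -15, 37] -> [37, -15, 35, -19, 19] -> [33, -19, 31, -23, 15]
  [2, -30, 11] -> [11] -> [11] -> [7]
  [-43, 25, -44, 16, 37, 15, 39, -23, -24] -> [-43, 25, 37, 15, 39, -23] -> [-23, 39, 15, 37, 25, -43] -> [-27, 35, 11, 33, 21, -47]

[23, 9, 45]; [-9, -7, -39]; [41, 1, -53, -53]; [33, -19, 31, -23, 15]; [7]; [-27, 35, 11, 33, 21, -47]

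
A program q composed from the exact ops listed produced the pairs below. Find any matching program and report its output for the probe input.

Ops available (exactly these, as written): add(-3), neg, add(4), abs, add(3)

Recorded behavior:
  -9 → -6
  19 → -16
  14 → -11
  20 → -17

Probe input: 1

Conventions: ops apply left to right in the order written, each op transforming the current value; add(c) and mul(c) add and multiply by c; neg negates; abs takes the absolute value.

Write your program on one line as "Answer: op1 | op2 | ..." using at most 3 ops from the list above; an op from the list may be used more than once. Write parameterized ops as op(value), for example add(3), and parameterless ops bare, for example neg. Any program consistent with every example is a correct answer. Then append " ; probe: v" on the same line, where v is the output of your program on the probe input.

abs | neg | add(3) ; probe: 2

Check, running the answer program on each example:
  -9 -> 9 -> -9 -> -6
  19 -> 19 -> -19 -> -16
  14 -> 14 -> -14 -> -11
  20 -> 20 -> -20 -> -17
  probe: 1 -> 1 -> -1 -> 2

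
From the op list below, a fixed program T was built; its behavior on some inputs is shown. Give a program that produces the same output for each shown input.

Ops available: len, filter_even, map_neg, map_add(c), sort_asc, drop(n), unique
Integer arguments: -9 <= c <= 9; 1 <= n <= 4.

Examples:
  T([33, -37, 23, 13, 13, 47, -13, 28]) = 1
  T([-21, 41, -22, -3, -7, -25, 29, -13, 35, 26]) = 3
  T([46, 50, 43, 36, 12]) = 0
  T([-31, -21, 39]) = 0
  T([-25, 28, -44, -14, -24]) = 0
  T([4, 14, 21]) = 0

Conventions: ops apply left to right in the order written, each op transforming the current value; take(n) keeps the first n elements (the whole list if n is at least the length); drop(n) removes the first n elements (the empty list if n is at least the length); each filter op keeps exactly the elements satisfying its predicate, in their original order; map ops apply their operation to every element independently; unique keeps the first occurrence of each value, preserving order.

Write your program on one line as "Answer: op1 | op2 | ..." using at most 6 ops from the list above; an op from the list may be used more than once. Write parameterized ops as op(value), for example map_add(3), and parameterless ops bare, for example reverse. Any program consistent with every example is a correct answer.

map_neg | sort_asc | drop(3) | map_add(-9) | drop(4) | len

Check, running the answer program on each example:
  [33, -37, 23, 13, 13, 47, -13, 28] -> [-33, 37, -23, -13, -13, -47, 13, -28] -> [-47, -33, -28, -23, -13, -13, 13, 37] -> [-23, -13, -13, 13, 37] -> [-32, -22, -22, 4, 28] -> [28] -> 1
  [-21, 41, -22, -3, -7, -25, 29, -13, 35, 26] -> [21, -41, 22, 3, 7, 25, -29, 13, -35, -26] -> [-41, -35, -29, -26, 3, 7, 13, 21, 22, 25] -> [-26, 3, 7, 13, 21, 22, 25] -> [-35, -6, -2, 4, 12, 13, 16] -> [12, 13, 16] -> 3
  [46, 50, 43, 36, 12] -> [-46, -50, -43, -36, -12] -> [-50, -46, -43, -36, -12] -> [-36, -12] -> [-45, -21] -> [] -> 0
  [-31, -21, 39] -> [31, 21, -39] -> [-39, 21, 31] -> [] -> [] -> [] -> 0
  [-25, 28, -44, -14, -24] -> [25, -28, 44, 14, 24] -> [-28, 14, 24, 25, 44] -> [25, 44] -> [16, 35] -> [] -> 0
  [4, 14, 21] -> [-4, -14, -21] -> [-21, -14, -4] -> [] -> [] -> [] -> 0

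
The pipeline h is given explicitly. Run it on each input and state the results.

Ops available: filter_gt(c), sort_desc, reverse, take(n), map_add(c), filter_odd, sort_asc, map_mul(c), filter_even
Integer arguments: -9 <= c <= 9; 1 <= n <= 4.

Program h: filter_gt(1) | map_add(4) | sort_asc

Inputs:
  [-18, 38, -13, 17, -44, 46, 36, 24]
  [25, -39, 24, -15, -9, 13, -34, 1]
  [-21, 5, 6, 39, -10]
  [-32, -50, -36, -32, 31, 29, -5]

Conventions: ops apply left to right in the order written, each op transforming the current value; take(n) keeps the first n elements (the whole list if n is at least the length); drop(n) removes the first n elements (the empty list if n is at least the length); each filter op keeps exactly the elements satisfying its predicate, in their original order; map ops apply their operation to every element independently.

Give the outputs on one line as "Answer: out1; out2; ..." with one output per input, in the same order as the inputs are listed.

Execution, op by op:
  [-18, 38, -13, 17, -44, 46, 36, 24] -> [38, 17, 46, 36, 24] -> [42, 21, 50, 40, 28] -> [21, 28, 40, 42, 50]
  [25, -39, 24, -15, -9, 13, -34, 1] -> [25, 24, 13] -> [29, 28, 17] -> [17, 28, 29]
  [-21, 5, 6, 39, -10] -> [5, 6, 39] -> [9, 10, 43] -> [9, 10, 43]
  [-32, -50, -36, -32, 31, 29, -5] -> [31, 29] -> [35, 33] -> [33, 35]

[21, 28, 40, 42, 50]; [17, 28, 29]; [9, 10, 43]; [33, 35]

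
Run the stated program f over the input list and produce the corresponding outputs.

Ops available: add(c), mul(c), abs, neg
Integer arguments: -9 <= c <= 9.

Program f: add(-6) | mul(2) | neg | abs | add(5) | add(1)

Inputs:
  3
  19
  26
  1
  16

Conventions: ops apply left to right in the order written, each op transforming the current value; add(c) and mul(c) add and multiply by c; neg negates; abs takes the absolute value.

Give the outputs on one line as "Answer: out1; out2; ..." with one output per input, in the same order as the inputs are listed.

12; 32; 46; 16; 26

Execution, op by op:
  3 -> -3 -> -6 -> 6 -> 6 -> 11 -> 12
  19 -> 13 -> 26 -> -26 -> 26 -> 31 -> 32
  26 -> 20 -> 40 -> -40 -> 40 -> 45 -> 46
  1 -> -5 -> -10 -> 10 -> 10 -> 15 -> 16
  16 -> 10 -> 20 -> -20 -> 20 -> 25 -> 26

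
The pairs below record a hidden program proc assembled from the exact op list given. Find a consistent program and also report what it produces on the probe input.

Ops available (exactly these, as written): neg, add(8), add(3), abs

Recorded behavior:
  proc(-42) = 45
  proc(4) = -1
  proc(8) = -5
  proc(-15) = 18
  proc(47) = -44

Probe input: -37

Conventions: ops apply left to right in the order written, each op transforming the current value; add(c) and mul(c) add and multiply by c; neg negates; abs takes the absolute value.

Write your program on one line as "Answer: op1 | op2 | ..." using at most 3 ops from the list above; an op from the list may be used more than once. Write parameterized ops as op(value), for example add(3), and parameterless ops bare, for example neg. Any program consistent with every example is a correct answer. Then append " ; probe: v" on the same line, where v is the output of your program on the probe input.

neg | add(3) ; probe: 40

Check, running the answer program on each example:
  -42 -> 42 -> 45
  4 -> -4 -> -1
  8 -> -8 -> -5
  -15 -> 15 -> 18
  47 -> -47 -> -44
  probe: -37 -> 37 -> 40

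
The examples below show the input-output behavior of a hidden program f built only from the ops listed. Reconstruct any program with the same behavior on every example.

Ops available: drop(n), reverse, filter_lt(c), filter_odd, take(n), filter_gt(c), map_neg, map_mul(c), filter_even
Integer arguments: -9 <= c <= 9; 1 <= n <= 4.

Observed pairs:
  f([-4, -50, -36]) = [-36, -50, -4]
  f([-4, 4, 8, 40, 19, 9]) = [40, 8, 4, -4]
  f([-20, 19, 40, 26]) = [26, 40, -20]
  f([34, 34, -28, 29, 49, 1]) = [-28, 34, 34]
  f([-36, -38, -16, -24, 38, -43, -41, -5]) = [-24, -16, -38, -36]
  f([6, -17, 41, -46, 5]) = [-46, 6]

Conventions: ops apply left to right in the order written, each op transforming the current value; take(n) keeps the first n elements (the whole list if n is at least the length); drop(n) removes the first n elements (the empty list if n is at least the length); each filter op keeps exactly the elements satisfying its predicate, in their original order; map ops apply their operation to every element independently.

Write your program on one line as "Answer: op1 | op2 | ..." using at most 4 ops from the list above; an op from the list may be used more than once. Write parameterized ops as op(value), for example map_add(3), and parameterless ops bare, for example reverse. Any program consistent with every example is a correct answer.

take(4) | reverse | filter_even

Check, running the answer program on each example:
  [-4, -50, -36] -> [-4, -50, -36] -> [-36, -50, -4] -> [-36, -50, -4]
  [-4, 4, 8, 40, 19, 9] -> [-4, 4, 8, 40] -> [40, 8, 4, -4] -> [40, 8, 4, -4]
  [-20, 19, 40, 26] -> [-20, 19, 40, 26] -> [26, 40, 19, -20] -> [26, 40, -20]
  [34, 34, -28, 29, 49, 1] -> [34, 34, -28, 29] -> [29, -28, 34, 34] -> [-28, 34, 34]
  [-36, -38, -16, -24, 38, -43, -41, -5] -> [-36, -38, -16, -24] -> [-24, -16, -38, -36] -> [-24, -16, -38, -36]
  [6, -17, 41, -46, 5] -> [6, -17, 41, -46] -> [-46, 41, -17, 6] -> [-46, 6]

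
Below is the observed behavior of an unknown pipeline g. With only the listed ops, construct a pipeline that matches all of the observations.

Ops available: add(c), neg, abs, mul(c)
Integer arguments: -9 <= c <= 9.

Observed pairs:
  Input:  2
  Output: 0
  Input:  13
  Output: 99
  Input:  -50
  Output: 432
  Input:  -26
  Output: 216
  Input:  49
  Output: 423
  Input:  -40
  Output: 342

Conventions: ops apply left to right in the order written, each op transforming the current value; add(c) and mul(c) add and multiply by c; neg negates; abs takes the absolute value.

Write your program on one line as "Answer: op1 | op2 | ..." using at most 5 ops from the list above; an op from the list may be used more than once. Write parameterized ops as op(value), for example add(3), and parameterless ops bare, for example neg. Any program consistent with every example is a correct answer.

neg | abs | add(-2) | mul(9)

Check, running the answer program on each example:
  2 -> -2 -> 2 -> 0 -> 0
  13 -> -13 -> 13 -> 11 -> 99
  -50 -> 50 -> 50 -> 48 -> 432
  -26 -> 26 -> 26 -> 24 -> 216
  49 -> -49 -> 49 -> 47 -> 423
  -40 -> 40 -> 40 -> 38 -> 342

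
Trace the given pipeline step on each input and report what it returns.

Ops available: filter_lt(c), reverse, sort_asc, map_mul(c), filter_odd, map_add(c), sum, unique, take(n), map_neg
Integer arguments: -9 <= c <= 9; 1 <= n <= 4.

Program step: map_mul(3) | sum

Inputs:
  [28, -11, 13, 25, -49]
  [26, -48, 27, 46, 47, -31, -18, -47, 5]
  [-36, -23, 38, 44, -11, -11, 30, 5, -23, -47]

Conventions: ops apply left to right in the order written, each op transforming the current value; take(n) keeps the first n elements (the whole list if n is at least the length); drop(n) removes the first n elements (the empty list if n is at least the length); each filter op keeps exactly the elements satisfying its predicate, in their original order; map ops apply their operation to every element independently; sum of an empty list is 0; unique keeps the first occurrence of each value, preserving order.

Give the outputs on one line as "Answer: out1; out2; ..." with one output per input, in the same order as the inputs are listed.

Execution, op by op:
  [28, -11, 13, 25, -49] -> [84, -33, 39, 75, -147] -> 18
  [26, -48, 27, 46, 47, -31, -18, -47, 5] -> [78, -144, 81, 138, 141, -93, -54, -141, 15] -> 21
  [-36, -23, 38, 44, -11, -11, 30, 5, -23, -47] -> [-108, -69, 114, 132, -33, -33, 90, 15, -69, -141] -> -102

18; 21; -102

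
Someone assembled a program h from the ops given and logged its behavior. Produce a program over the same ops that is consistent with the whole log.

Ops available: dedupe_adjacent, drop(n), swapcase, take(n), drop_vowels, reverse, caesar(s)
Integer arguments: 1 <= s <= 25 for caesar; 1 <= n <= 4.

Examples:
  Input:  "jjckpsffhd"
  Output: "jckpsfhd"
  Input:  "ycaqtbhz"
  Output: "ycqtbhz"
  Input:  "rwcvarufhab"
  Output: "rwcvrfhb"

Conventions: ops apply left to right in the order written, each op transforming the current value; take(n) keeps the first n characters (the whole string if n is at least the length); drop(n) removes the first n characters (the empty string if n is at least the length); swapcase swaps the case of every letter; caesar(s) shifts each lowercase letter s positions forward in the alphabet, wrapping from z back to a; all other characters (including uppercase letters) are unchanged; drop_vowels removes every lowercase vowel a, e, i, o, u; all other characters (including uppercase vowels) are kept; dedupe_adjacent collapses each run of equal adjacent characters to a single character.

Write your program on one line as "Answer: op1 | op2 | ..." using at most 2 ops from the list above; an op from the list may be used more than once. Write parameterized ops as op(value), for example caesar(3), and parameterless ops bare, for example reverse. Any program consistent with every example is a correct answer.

dedupe_adjacent | drop_vowels

Check, running the answer program on each example:
  "jjckpsffhd" -> "jckpsfhd" -> "jckpsfhd"
  "ycaqtbhz" -> "ycaqtbhz" -> "ycqtbhz"
  "rwcvarufhab" -> "rwcvarufhab" -> "rwcvrfhb"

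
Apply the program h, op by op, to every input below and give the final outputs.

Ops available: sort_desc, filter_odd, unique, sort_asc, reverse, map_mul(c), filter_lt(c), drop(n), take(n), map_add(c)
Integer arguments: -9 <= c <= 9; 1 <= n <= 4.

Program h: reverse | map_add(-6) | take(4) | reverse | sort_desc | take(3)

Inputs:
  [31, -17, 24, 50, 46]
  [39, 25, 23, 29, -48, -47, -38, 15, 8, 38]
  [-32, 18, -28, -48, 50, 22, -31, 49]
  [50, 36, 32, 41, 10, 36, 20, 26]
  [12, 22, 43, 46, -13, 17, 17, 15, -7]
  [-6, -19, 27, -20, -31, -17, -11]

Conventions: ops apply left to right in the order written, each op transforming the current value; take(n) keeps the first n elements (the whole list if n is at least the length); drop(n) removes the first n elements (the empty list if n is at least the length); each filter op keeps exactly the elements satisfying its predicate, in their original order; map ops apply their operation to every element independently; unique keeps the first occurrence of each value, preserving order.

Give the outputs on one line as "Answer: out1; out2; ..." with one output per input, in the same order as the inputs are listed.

[44, 40, 18]; [32, 9, 2]; [44, 43, 16]; [30, 20, 14]; [11, 11, 9]; [-17, -23, -26]

Execution, op by op:
  [31, -17, 24, 50, 46] -> [46, 50, 24, -17, 31] -> [40, 44, 18, -23, 25] -> [40, 44, 18, -23] -> [-23, 18, 44, 40] -> [44, 40, 18, -23] -> [44, 40, 18]
  [39, 25, 23, 29, -48, -47, -38, 15, 8, 38] -> [38, 8, 15, -38, -47, -48, 29, 23, 25, 39] -> [32, 2, 9, -44, -53, -54, 23, 17, 19, 33] -> [32, 2, 9, -44] -> [-44, 9, 2, 32] -> [32, 9, 2, -44] -> [32, 9, 2]
  [-32, 18, -28, -48, 50, 22, -31, 49] -> [49, -31, 22, 50, -48, -28, 18, -32] -> [43, -37, 16, 44, -54, -34, 12, -38] -> [43, -37, 16, 44] -> [44, 16, -37, 43] -> [44, 43, 16, -37] -> [44, 43, 16]
  [50, 36, 32, 41, 10, 36, 20, 26] -> [26, 20, 36, 10, 41, 32, 36, 50] -> [20, 14, 30, 4, 35, 26, 30, 44] -> [20, 14, 30, 4] -> [4, 30, 14, 20] -> [30, 20, 14, 4] -> [30, 20, 14]
  [12, 22, 43, 46, -13, 17, 17, 15, -7] -> [-7, 15, 17, 17, -13, 46, 43, 22, 12] -> [-13, 9, 11, 11, -19, 40, 37, 16, 6] -> [-13, 9, 11, 11] -> [11, 11, 9, -13] -> [11, 11, 9, -13] -> [11, 11, 9]
  [-6, -19, 27, -20, -31, -17, -11] -> [-11, -17, -31, -20, 27, -19, -6] -> [-17, -23, -37, -26, 21, -25, -12] -> [-17, -23, -37, -26] -> [-26, -37, -23, -17] -> [-17, -23, -26, -37] -> [-17, -23, -26]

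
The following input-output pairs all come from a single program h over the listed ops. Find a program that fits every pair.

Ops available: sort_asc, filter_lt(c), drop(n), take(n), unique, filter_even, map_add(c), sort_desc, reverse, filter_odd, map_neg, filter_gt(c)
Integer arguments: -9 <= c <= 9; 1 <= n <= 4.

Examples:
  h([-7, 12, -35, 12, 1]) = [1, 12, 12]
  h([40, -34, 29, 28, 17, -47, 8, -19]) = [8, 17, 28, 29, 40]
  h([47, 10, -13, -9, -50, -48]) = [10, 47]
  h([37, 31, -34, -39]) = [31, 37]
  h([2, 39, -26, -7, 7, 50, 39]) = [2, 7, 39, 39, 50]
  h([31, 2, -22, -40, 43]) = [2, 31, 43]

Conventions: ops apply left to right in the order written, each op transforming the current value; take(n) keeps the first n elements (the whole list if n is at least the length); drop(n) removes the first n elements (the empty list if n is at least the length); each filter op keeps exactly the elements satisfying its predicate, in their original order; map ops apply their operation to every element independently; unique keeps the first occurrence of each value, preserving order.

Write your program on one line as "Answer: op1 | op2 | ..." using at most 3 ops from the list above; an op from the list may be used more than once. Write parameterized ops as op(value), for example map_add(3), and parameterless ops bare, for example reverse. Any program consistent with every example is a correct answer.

sort_asc | filter_gt(0)

Check, running the answer program on each example:
  [-7, 12, -35, 12, 1] -> [-35, -7, 1, 12, 12] -> [1, 12, 12]
  [40, -34, 29, 28, 17, -47, 8, -19] -> [-47, -34, -19, 8, 17, 28, 29, 40] -> [8, 17, 28, 29, 40]
  [47, 10, -13, -9, -50, -48] -> [-50, -48, -13, -9, 10, 47] -> [10, 47]
  [37, 31, -34, -39] -> [-39, -34, 31, 37] -> [31, 37]
  [2, 39, -26, -7, 7, 50, 39] -> [-26, -7, 2, 7, 39, 39, 50] -> [2, 7, 39, 39, 50]
  [31, 2, -22, -40, 43] -> [-40, -22, 2, 31, 43] -> [2, 31, 43]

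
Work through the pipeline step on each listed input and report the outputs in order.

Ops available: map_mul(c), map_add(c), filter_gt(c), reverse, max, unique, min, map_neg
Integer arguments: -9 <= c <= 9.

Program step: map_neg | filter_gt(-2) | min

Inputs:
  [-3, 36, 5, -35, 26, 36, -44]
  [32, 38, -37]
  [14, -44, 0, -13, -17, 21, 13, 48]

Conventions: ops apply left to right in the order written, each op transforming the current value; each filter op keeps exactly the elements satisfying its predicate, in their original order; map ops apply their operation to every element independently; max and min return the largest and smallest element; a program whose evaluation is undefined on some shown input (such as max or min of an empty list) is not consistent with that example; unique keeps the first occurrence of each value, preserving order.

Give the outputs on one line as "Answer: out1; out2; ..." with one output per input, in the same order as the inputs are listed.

3; 37; 0

Execution, op by op:
  [-3, 36, 5, -35, 26, 36, -44] -> [3, -36, -5, 35, -26, -36, 44] -> [3, 35, 44] -> 3
  [32, 38, -37] -> [-32, -38, 37] -> [37] -> 37
  [14, -44, 0, -13, -17, 21, 13, 48] -> [-14, 44, 0, 13, 17, -21, -13, -48] -> [44, 0, 13, 17] -> 0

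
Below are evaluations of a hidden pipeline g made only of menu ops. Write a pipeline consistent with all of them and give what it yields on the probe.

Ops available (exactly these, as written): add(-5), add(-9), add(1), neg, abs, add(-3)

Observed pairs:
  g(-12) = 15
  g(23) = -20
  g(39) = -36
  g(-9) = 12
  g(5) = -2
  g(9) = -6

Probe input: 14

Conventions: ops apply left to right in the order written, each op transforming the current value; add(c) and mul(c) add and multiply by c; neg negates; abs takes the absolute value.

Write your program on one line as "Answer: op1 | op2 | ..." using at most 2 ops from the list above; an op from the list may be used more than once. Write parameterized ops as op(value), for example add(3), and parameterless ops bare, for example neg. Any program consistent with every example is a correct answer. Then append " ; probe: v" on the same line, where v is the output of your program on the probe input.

add(-3) | neg ; probe: -11

Check, running the answer program on each example:
  -12 -> -15 -> 15
  23 -> 20 -> -20
  39 -> 36 -> -36
  -9 -> -12 -> 12
  5 -> 2 -> -2
  9 -> 6 -> -6
  probe: 14 -> 11 -> -11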